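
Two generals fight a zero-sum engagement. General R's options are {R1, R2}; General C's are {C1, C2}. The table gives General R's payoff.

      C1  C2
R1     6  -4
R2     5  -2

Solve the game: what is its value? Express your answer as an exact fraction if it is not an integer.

Row minima: R1 → -4, R2 → -2; maximin = -2.
Column maxima: C1 → 6, C2 → -2; minimax = -2.
Since maximin = minimax = -2, there is a saddle point and the value is -2.

-2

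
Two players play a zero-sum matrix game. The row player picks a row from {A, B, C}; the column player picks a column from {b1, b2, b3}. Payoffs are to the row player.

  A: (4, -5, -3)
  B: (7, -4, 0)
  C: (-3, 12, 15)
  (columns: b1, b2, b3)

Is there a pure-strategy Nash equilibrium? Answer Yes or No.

Row minima: A → -5, B → -4, C → -3; maximin = -3.
Column maxima: b1 → 7, b2 → 12, b3 → 15; minimax = 7.
-3 ≠ 7, so no pure-strategy equilibrium exists.

No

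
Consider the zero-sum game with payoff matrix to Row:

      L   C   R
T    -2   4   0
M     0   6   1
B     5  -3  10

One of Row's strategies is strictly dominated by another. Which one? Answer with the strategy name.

T

M gives a strictly higher payoff than T against every column: 0 > -2, 6 > 4, 1 > 0.
So T is strictly dominated and Row never plays it.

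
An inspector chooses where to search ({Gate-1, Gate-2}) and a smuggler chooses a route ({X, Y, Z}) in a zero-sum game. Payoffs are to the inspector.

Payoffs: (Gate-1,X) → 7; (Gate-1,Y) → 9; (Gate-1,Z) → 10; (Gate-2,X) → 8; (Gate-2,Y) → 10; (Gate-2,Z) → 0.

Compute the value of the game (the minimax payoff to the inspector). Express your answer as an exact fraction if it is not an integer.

Row minima: Gate-1 → 7, Gate-2 → 0; maximin = 7.
Column maxima: X → 8, Y → 10, Z → 10; minimax = 8.
7 ≠ 8, so there is no saddle point; optimal play is mixed.
Y is strictly dominated by X (it gives the inspector strictly more in every row), so the smuggler never plays it.
On the remaining 2×2 (Gate-1, Gate-2 vs X, Z):
Let the inspector play Gate-1 with probability p. Expected payoff against X: 7p + 8(1−p) = −p + 8; against Z: 10p + 0(1−p) = 10p.
Setting these equal: −p + 8 = 10p ⇒ −11p = -8 ⇒ p = 8/11, and the value is (-1)·(8/11) + 8 = 80/11.
For the smuggler: with q = P(X), equating Gate-1's and Gate-2's payoffs gives −3q + 10 = 8q ⇒ q = 10/11.

80/11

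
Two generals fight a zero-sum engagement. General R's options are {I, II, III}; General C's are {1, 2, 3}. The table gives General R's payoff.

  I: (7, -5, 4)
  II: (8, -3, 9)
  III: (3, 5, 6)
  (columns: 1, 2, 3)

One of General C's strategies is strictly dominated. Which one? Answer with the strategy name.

2 holds General R's payoff strictly below 3 in every row: -5 < 4, -3 < 9, 5 < 6.
So 3 is strictly dominated for General C.

3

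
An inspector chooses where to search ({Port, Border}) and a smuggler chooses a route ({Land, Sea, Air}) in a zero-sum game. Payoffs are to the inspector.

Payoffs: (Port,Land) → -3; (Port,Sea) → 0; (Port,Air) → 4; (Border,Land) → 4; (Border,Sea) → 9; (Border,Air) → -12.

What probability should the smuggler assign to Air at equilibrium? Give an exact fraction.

Row minima: Port → -3, Border → -12; maximin = -3.
Column maxima: Land → 4, Sea → 9, Air → 4; minimax = 4.
-3 ≠ 4, so there is no saddle point; optimal play is mixed.
Sea is strictly dominated by Land (it gives the inspector strictly more in every row), so the smuggler never plays it.
On the remaining 2×2 (Port, Border vs Land, Air):
Let the inspector play Port with probability p. Expected payoff against Land: (-3)p + 4(1−p) = −7p + 4; against Air: 4p + (-12)(1−p) = 16p − 12.
Setting these equal: −7p + 4 = 16p − 12 ⇒ −23p = -16 ⇒ p = 16/23, and the value is (-7)·(16/23) + 4 = -20/23.
For the smuggler: with q = P(Land), equating Port's and Border's payoffs gives −7q + 4 = 16q − 12 ⇒ q = 16/23.

7/23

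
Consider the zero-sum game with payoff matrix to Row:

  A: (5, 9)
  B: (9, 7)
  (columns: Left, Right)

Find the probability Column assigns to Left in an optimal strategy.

Row minima: A → 5, B → 7; maximin = 7.
Column maxima: Left → 9, Right → 9; minimax = 9.
7 ≠ 9, so there is no saddle point; optimal play is mixed.
Let Row play A with probability p. Expected payoff against Left: 5p + 9(1−p) = −4p + 9; against Right: 9p + 7(1−p) = 2p + 7.
Setting these equal: −4p + 9 = 2p + 7 ⇒ −6p = -2 ⇒ p = 1/3, and the value is (-4)·(1/3) + 9 = 23/3.
For Column: with q = P(Left), equating A's and B's payoffs gives −4q + 9 = 2q + 7 ⇒ q = 1/3.

1/3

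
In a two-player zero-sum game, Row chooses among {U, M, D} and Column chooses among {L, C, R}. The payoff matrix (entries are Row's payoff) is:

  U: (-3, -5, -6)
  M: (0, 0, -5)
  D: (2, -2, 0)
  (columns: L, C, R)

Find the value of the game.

Row minima: U → -6, M → -5, D → -2; maximin = -2.
Column maxima: L → 2, C → 0, R → 0; minimax = 0.
-2 ≠ 0, so there is no saddle point; optimal play is mixed.
U is strictly dominated by M, so Row never plays it.
L is strictly dominated by R (it gives Row strictly more in every row), so Column never plays it.
On the remaining 2×2 (M, D vs C, R):
Let Row play M with probability p. Expected payoff against C: 0p + (-2)(1−p) = 2p − 2; against R: (-5)p + 0(1−p) = −5p.
Setting these equal: 2p − 2 = −5p ⇒ 7p = 2 ⇒ p = 2/7, and the value is (2)·(2/7) − 2 = -10/7.
For Column: with q = P(C), equating M's and D's payoffs gives 5q − 5 = −2q ⇒ q = 5/7.

-10/7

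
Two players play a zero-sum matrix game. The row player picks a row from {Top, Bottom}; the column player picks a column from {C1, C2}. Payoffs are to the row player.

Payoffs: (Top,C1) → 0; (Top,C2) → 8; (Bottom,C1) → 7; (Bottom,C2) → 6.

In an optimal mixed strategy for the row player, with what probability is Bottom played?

Row minima: Top → 0, Bottom → 6; maximin = 6.
Column maxima: C1 → 7, C2 → 8; minimax = 7.
6 ≠ 7, so there is no saddle point; optimal play is mixed.
Let the row player play Top with probability p. Expected payoff against C1: 0p + 7(1−p) = −7p + 7; against C2: 8p + 6(1−p) = 2p + 6.
Setting these equal: −7p + 7 = 2p + 6 ⇒ −9p = -1 ⇒ p = 1/9, and the value is (-7)·(1/9) + 7 = 56/9.
For the column player: with q = P(C1), equating Top's and Bottom's payoffs gives −8q + 8 = q + 6 ⇒ q = 2/9.

8/9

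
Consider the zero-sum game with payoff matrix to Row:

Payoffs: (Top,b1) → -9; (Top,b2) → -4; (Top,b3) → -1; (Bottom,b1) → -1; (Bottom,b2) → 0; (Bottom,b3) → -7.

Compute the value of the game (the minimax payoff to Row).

Row minima: Top → -9, Bottom → -7; maximin = -7.
Column maxima: b1 → -1, b2 → 0, b3 → -1; minimax = -1.
-7 ≠ -1, so there is no saddle point; optimal play is mixed.
b2 is strictly dominated by b1 (it gives Row strictly more in every row), so Column never plays it.
On the remaining 2×2 (Top, Bottom vs b1, b3):
Let Row play Top with probability p. Expected payoff against b1: (-9)p + (-1)(1−p) = −8p − 1; against b3: (-1)p + (-7)(1−p) = 6p − 7.
Setting these equal: −8p − 1 = 6p − 7 ⇒ −14p = -6 ⇒ p = 3/7, and the value is (-8)·(3/7) − 1 = -31/7.
For Column: with q = P(b1), equating Top's and Bottom's payoffs gives −8q − 1 = 6q − 7 ⇒ q = 3/7.

-31/7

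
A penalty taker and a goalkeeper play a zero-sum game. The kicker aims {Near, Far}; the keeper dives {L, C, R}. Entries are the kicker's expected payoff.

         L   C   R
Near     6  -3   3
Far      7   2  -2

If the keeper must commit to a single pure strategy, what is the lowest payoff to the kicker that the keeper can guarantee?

2

Column maxima: L → 7, C → 2, R → 3.
The smallest of these is 2.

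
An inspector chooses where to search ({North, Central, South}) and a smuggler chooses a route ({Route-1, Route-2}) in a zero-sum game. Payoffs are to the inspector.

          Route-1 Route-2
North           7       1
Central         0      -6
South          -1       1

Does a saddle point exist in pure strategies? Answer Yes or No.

Row minima: North → 1, Central → -6, South → -1; maximin = 1.
Column maxima: Route-1 → 7, Route-2 → 1; minimax = 1.
maximin = minimax = 1, so a saddle point exists.

Yes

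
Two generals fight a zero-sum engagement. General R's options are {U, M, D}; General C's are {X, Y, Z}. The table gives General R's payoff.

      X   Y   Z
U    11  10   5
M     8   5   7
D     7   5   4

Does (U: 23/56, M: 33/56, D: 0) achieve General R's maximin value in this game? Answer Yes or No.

Against X this mix gives (23/56)·11 + (33/56)·8 = 517/56.
Against Y this mix gives (23/56)·10 + (33/56)·5 = 395/56.
Against Z this mix gives (23/56)·5 + (33/56)·7 = 173/28.
General C will play Z, holding General R to 173/28. Shifting weight toward the row that does better against Z would raise this floor (the equalizing mix achieves 45/7 against both Z and Y), so the proposed strategy is not optimal.

No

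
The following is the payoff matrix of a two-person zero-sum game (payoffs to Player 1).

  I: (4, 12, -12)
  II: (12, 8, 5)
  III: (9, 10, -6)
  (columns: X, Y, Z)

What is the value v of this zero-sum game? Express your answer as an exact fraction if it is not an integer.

Row minima: I → -12, II → 5, III → -6; maximin = 5.
Column maxima: X → 12, Y → 12, Z → 5; minimax = 5.
Since maximin = minimax = 5, there is a saddle point and the value is 5.

5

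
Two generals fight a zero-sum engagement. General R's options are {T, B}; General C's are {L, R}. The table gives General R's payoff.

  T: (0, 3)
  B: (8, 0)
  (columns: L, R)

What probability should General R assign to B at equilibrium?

3/11

Row minima: T → 0, B → 0; maximin = 0.
Column maxima: L → 8, R → 3; minimax = 3.
0 ≠ 3, so there is no saddle point; optimal play is mixed.
Let General R play T with probability p. Expected payoff against L: 0p + 8(1−p) = −8p + 8; against R: 3p + 0(1−p) = 3p.
Setting these equal: −8p + 8 = 3p ⇒ −11p = -8 ⇒ p = 8/11, and the value is (-8)·(8/11) + 8 = 24/11.
For General C: with q = P(L), equating T's and B's payoffs gives −3q + 3 = 8q ⇒ q = 3/11.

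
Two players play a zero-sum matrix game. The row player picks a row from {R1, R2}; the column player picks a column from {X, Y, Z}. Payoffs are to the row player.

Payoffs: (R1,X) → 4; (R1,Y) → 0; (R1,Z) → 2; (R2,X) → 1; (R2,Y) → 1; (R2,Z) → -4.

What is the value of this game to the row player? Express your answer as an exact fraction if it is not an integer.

Row minima: R1 → 0, R2 → -4; maximin = 0.
Column maxima: X → 4, Y → 1, Z → 2; minimax = 1.
0 ≠ 1, so there is no saddle point; optimal play is mixed.
X is strictly dominated by Z (it gives the row player strictly more in every row), so the column player never plays it.
On the remaining 2×2 (R1, R2 vs Y, Z):
Let the row player play R1 with probability p. Expected payoff against Y: 0p + 1(1−p) = −p + 1; against Z: 2p + (-4)(1−p) = 6p − 4.
Setting these equal: −p + 1 = 6p − 4 ⇒ −7p = -5 ⇒ p = 5/7, and the value is (-1)·(5/7) + 1 = 2/7.
For the column player: with q = P(Y), equating R1's and R2's payoffs gives −2q + 2 = 5q − 4 ⇒ q = 6/7.

2/7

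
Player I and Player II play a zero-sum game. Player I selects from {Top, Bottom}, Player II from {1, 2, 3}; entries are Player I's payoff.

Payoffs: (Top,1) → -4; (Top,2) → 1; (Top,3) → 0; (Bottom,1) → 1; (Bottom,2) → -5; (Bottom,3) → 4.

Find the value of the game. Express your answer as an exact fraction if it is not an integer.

Row minima: Top → -4, Bottom → -5; maximin = -4.
Column maxima: 1 → 1, 2 → 1, 3 → 4; minimax = 1.
-4 ≠ 1, so there is no saddle point; optimal play is mixed.
3 is strictly dominated by 1 (it gives Player I strictly more in every row), so Player II never plays it.
On the remaining 2×2 (Top, Bottom vs 1, 2):
Let Player I play Top with probability p. Expected payoff against 1: (-4)p + 1(1−p) = −5p + 1; against 2: 1p + (-5)(1−p) = 6p − 5.
Setting these equal: −5p + 1 = 6p − 5 ⇒ −11p = -6 ⇒ p = 6/11, and the value is (-5)·(6/11) + 1 = -19/11.
For Player II: with q = P(1), equating Top's and Bottom's payoffs gives −5q + 1 = 6q − 5 ⇒ q = 6/11.

-19/11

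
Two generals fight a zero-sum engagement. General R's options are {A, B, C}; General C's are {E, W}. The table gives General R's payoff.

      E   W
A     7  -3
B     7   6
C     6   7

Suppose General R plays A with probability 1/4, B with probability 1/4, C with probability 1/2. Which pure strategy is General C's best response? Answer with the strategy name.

If General C plays E, General R's expected payoff is (1/4)·7 + (1/4)·7 + (1/2)·6 = 13/2.
If General C plays W, General R's expected payoff is (1/4)·(-3) + (1/4)·6 + (1/2)·7 = 17/4.
General C minimizes General R's payoff; the smallest is 17/4, so the best response is W.

W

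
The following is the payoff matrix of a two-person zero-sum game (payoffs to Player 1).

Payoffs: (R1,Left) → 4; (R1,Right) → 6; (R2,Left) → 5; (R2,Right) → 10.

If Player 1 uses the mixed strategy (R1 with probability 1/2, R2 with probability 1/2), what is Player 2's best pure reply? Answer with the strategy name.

If Player 2 plays Left, Player 1's expected payoff is (1/2)·4 + (1/2)·5 = 9/2.
If Player 2 plays Right, Player 1's expected payoff is (1/2)·6 + (1/2)·10 = 8.
Player 2 minimizes Player 1's payoff; the smallest is 9/2, so the best response is Left.

Left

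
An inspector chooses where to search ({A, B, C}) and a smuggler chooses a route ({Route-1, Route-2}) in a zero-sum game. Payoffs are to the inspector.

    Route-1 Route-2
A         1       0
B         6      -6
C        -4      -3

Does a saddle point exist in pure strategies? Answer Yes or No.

Row minima: A → 0, B → -6, C → -4; maximin = 0.
Column maxima: Route-1 → 6, Route-2 → 0; minimax = 0.
maximin = minimax = 0, so a saddle point exists.

Yes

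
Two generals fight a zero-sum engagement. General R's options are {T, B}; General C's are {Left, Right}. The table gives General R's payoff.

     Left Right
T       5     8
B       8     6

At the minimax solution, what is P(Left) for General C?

Row minima: T → 5, B → 6; maximin = 6.
Column maxima: Left → 8, Right → 8; minimax = 8.
6 ≠ 8, so there is no saddle point; optimal play is mixed.
Let General R play T with probability p. Expected payoff against Left: 5p + 8(1−p) = −3p + 8; against Right: 8p + 6(1−p) = 2p + 6.
Setting these equal: −3p + 8 = 2p + 6 ⇒ −5p = -2 ⇒ p = 2/5, and the value is (-3)·(2/5) + 8 = 34/5.
For General C: with q = P(Left), equating T's and B's payoffs gives −3q + 8 = 2q + 6 ⇒ q = 2/5.

2/5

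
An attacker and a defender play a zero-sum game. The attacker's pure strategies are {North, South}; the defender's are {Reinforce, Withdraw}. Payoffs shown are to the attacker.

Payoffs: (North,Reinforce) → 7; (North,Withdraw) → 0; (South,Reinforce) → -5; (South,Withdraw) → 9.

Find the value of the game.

3

Row minima: North → 0, South → -5; maximin = 0.
Column maxima: Reinforce → 7, Withdraw → 9; minimax = 7.
0 ≠ 7, so there is no saddle point; optimal play is mixed.
Let the attacker play North with probability p. Expected payoff against Reinforce: 7p + (-5)(1−p) = 12p − 5; against Withdraw: 0p + 9(1−p) = −9p + 9.
Setting these equal: 12p − 5 = −9p + 9 ⇒ 21p = 14 ⇒ p = 2/3, and the value is (12)·(2/3) − 5 = 3.
For the defender: with q = P(Reinforce), equating North's and South's payoffs gives 7q = −14q + 9 ⇒ q = 3/7.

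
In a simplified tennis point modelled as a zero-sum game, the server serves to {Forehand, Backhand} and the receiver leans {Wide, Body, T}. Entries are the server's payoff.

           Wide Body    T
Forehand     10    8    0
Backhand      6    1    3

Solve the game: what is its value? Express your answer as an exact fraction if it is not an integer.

Row minima: Forehand → 0, Backhand → 1; maximin = 1.
Column maxima: Wide → 10, Body → 8, T → 3; minimax = 3.
1 ≠ 3, so there is no saddle point; optimal play is mixed.
Wide is strictly dominated by Body (it gives the server strictly more in every row), so the receiver never plays it.
On the remaining 2×2 (Forehand, Backhand vs Body, T):
Let the server play Forehand with probability p. Expected payoff against Body: 8p + 1(1−p) = 7p + 1; against T: 0p + 3(1−p) = −3p + 3.
Setting these equal: 7p + 1 = −3p + 3 ⇒ 10p = 2 ⇒ p = 1/5, and the value is (7)·(1/5) + 1 = 12/5.
For the receiver: with q = P(Body), equating Forehand's and Backhand's payoffs gives 8q = −2q + 3 ⇒ q = 3/10.

12/5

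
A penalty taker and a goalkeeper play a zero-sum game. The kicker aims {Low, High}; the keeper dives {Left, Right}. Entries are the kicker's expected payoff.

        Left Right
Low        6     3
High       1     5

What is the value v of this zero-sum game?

Row minima: Low → 3, High → 1; maximin = 3.
Column maxima: Left → 6, Right → 5; minimax = 5.
3 ≠ 5, so there is no saddle point; optimal play is mixed.
Let the kicker play Low with probability p. Expected payoff against Left: 6p + 1(1−p) = 5p + 1; against Right: 3p + 5(1−p) = −2p + 5.
Setting these equal: 5p + 1 = −2p + 5 ⇒ 7p = 4 ⇒ p = 4/7, and the value is (5)·(4/7) + 1 = 27/7.
For the keeper: with q = P(Left), equating Low's and High's payoffs gives 3q + 3 = −4q + 5 ⇒ q = 2/7.

27/7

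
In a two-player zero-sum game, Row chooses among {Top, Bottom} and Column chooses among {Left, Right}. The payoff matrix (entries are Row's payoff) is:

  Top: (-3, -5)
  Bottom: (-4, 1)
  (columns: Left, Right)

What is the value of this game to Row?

Row minima: Top → -5, Bottom → -4; maximin = -4.
Column maxima: Left → -3, Right → 1; minimax = -3.
-4 ≠ -3, so there is no saddle point; optimal play is mixed.
Let Row play Top with probability p. Expected payoff against Left: (-3)p + (-4)(1−p) = p − 4; against Right: (-5)p + 1(1−p) = −6p + 1.
Setting these equal: p − 4 = −6p + 1 ⇒ 7p = 5 ⇒ p = 5/7, and the value is (1)·(5/7) − 4 = -23/7.
For Column: with q = P(Left), equating Top's and Bottom's payoffs gives 2q − 5 = −5q + 1 ⇒ q = 6/7.

-23/7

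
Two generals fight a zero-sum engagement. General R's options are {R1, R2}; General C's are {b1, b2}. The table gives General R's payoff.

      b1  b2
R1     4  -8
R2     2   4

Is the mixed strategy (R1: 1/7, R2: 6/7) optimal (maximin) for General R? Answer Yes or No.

Yes

Against b1 this mix gives (1/7)·4 + (6/7)·2 = 16/7.
Against b2 this mix gives (1/7)·(-8) + (6/7)·4 = 16/7.
All of General C's active replies (b1, b2) yield 16/7, and no column does worse for General R. The mix makes General C indifferent and guarantees 16/7, so it is optimal.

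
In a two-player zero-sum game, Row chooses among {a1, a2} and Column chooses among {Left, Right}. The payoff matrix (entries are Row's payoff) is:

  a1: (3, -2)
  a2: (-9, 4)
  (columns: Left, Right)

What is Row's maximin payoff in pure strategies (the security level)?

-2

Row minima: a1 → -2, a2 → -9.
The best of these is -2.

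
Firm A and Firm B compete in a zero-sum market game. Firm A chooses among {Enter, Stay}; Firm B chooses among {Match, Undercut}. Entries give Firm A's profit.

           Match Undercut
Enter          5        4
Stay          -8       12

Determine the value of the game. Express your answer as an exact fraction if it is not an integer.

Row minima: Enter → 4, Stay → -8; maximin = 4.
Column maxima: Match → 5, Undercut → 12; minimax = 5.
4 ≠ 5, so there is no saddle point; optimal play is mixed.
Let Firm A play Enter with probability p. Expected payoff against Match: 5p + (-8)(1−p) = 13p − 8; against Undercut: 4p + 12(1−p) = −8p + 12.
Setting these equal: 13p − 8 = −8p + 12 ⇒ 21p = 20 ⇒ p = 20/21, and the value is (13)·(20/21) − 8 = 92/21.
For Firm B: with q = P(Match), equating Enter's and Stay's payoffs gives q + 4 = −20q + 12 ⇒ q = 8/21.

92/21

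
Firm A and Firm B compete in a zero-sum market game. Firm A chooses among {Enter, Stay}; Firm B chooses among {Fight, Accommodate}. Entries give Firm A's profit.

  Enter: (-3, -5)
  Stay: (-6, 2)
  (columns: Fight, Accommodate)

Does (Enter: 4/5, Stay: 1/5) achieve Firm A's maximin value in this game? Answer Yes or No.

Yes

Against Fight this mix gives (4/5)·(-3) + (1/5)·(-6) = -18/5.
Against Accommodate this mix gives (4/5)·(-5) + (1/5)·2 = -18/5.
All of Firm B's active replies (Fight, Accommodate) yield -18/5, and no column does worse for Firm A. The mix makes Firm B indifferent and guarantees -18/5, so it is optimal.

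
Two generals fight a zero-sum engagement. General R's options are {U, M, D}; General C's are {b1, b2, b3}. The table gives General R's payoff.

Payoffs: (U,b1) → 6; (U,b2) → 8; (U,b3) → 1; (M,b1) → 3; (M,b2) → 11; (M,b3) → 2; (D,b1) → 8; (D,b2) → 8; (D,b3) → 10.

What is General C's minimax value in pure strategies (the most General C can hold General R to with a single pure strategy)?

Column maxima: b1 → 8, b2 → 11, b3 → 10.
The smallest of these is 8.

8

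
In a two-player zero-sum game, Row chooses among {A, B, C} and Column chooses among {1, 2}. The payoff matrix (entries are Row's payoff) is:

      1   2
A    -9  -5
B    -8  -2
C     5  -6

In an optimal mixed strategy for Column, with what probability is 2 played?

Row minima: A → -9, B → -8, C → -6; maximin = -6.
Column maxima: 1 → 5, 2 → -2; minimax = -2.
-6 ≠ -2, so there is no saddle point; optimal play is mixed.
A is strictly dominated by B, so Row never plays it.
On the remaining 2×2 (B, C vs 1, 2):
Let Row play B with probability p. Expected payoff against 1: (-8)p + 5(1−p) = −13p + 5; against 2: (-2)p + (-6)(1−p) = 4p − 6.
Setting these equal: −13p + 5 = 4p − 6 ⇒ −17p = -11 ⇒ p = 11/17, and the value is (-13)·(11/17) + 5 = -58/17.
For Column: with q = P(1), equating B's and C's payoffs gives −6q − 2 = 11q − 6 ⇒ q = 4/17.

13/17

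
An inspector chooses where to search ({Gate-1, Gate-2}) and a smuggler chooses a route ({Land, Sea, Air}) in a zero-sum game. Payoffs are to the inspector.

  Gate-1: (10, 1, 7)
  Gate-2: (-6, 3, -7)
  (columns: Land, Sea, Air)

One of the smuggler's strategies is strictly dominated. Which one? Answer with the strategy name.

Land

Air holds the inspector's payoff strictly below Land in every row: 7 < 10, -7 < -6.
So Land is strictly dominated for the smuggler.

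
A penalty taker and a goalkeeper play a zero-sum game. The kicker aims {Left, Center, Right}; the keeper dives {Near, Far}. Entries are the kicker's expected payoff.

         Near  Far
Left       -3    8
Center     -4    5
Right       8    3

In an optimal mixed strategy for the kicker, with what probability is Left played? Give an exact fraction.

5/16

Row minima: Left → -3, Center → -4, Right → 3; maximin = 3.
Column maxima: Near → 8, Far → 8; minimax = 8.
3 ≠ 8, so there is no saddle point; optimal play is mixed.
Center is strictly dominated by Left, so the kicker never plays it.
On the remaining 2×2 (Left, Right vs Near, Far):
Let the kicker play Left with probability p. Expected payoff against Near: (-3)p + 8(1−p) = −11p + 8; against Far: 8p + 3(1−p) = 5p + 3.
Setting these equal: −11p + 8 = 5p + 3 ⇒ −16p = -5 ⇒ p = 5/16, and the value is (-11)·(5/16) + 8 = 73/16.
For the keeper: with q = P(Near), equating Left's and Right's payoffs gives −11q + 8 = 5q + 3 ⇒ q = 5/16.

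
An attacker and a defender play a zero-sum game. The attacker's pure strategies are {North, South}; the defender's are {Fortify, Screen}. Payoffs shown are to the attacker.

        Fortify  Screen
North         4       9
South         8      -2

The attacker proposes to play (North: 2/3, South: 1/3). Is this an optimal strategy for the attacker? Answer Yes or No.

Yes

Against Fortify this mix gives (2/3)·4 + (1/3)·8 = 16/3.
Against Screen this mix gives (2/3)·9 + (1/3)·(-2) = 16/3.
All of the defender's active replies (Fortify, Screen) yield 16/3, and no column does worse for the attacker. The mix makes the defender indifferent and guarantees 16/3, so it is optimal.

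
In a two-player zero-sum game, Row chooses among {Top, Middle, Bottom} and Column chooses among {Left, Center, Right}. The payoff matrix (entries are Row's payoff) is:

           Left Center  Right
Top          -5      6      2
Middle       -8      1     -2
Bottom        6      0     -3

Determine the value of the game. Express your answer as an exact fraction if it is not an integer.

-3/16

Row minima: Top → -5, Middle → -8, Bottom → -3; maximin = -3.
Column maxima: Left → 6, Center → 6, Right → 2; minimax = 2.
-3 ≠ 2, so there is no saddle point; optimal play is mixed.
Middle is strictly dominated by Top, so Row never plays it.
Center is strictly dominated by Right (it gives Row strictly more in every row), so Column never plays it.
On the remaining 2×2 (Top, Bottom vs Left, Right):
Let Row play Top with probability p. Expected payoff against Left: (-5)p + 6(1−p) = −11p + 6; against Right: 2p + (-3)(1−p) = 5p − 3.
Setting these equal: −11p + 6 = 5p − 3 ⇒ −16p = -9 ⇒ p = 9/16, and the value is (-11)·(9/16) + 6 = -3/16.
For Column: with q = P(Left), equating Top's and Bottom's payoffs gives −7q + 2 = 9q − 3 ⇒ q = 5/16.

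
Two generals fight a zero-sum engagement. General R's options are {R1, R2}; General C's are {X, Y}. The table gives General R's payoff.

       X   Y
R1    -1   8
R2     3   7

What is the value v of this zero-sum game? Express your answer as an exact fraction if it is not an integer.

Row minima: R1 → -1, R2 → 3; maximin = 3.
Column maxima: X → 3, Y → 8; minimax = 3.
Since maximin = minimax = 3, there is a saddle point and the value is 3.

3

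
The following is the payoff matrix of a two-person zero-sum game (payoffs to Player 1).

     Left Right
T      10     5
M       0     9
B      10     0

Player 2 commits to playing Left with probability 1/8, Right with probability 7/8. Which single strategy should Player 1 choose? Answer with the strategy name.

Expected payoff of T: (1/8)·10 + (7/8)·5 = 45/8.
Expected payoff of M: (1/8)·0 + (7/8)·9 = 63/8.
Expected payoff of B: (1/8)·10 + (7/8)·0 = 5/4.
The largest is 63/8, so Player 1's best response is M.

M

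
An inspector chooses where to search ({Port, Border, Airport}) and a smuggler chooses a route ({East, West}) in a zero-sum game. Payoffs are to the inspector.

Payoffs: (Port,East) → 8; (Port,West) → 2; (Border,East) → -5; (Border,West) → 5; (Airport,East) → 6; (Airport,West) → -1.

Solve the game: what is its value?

Row minima: Port → 2, Border → -5, Airport → -1; maximin = 2.
Column maxima: East → 8, West → 5; minimax = 5.
2 ≠ 5, so there is no saddle point; optimal play is mixed.
Airport is strictly dominated by Port, so the inspector never plays it.
On the remaining 2×2 (Port, Border vs East, West):
Let the inspector play Port with probability p. Expected payoff against East: 8p + (-5)(1−p) = 13p − 5; against West: 2p + 5(1−p) = −3p + 5.
Setting these equal: 13p − 5 = −3p + 5 ⇒ 16p = 10 ⇒ p = 5/8, and the value is (13)·(5/8) − 5 = 25/8.
For the smuggler: with q = P(East), equating Port's and Border's payoffs gives 6q + 2 = −10q + 5 ⇒ q = 3/16.

25/8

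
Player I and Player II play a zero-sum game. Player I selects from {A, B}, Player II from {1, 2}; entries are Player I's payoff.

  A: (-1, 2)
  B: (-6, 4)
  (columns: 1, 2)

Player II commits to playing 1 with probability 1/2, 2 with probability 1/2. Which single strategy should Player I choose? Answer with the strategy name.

A

Expected payoff of A: (1/2)·(-1) + (1/2)·2 = 1/2.
Expected payoff of B: (1/2)·(-6) + (1/2)·4 = -1.
The largest is 1/2, so Player I's best response is A.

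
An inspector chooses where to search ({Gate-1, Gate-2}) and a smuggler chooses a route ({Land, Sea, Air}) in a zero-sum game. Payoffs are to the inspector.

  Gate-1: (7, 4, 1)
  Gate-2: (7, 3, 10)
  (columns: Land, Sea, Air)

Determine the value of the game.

Row minima: Gate-1 → 1, Gate-2 → 3; maximin = 3.
Column maxima: Land → 7, Sea → 4, Air → 10; minimax = 4.
3 ≠ 4, so there is no saddle point; optimal play is mixed.
Land is strictly dominated by Sea (it gives the inspector strictly more in every row), so the smuggler never plays it.
On the remaining 2×2 (Gate-1, Gate-2 vs Sea, Air):
Let the inspector play Gate-1 with probability p. Expected payoff against Sea: 4p + 3(1−p) = p + 3; against Air: 1p + 10(1−p) = −9p + 10.
Setting these equal: p + 3 = −9p + 10 ⇒ 10p = 7 ⇒ p = 7/10, and the value is (1)·(7/10) + 3 = 37/10.
For the smuggler: with q = P(Sea), equating Gate-1's and Gate-2's payoffs gives 3q + 1 = −7q + 10 ⇒ q = 9/10.

37/10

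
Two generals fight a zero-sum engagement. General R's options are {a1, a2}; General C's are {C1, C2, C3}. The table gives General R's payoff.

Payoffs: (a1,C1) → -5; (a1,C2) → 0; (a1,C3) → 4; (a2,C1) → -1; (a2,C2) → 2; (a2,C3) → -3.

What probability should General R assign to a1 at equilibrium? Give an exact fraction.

2/11

Row minima: a1 → -5, a2 → -3; maximin = -3.
Column maxima: C1 → -1, C2 → 2, C3 → 4; minimax = -1.
-3 ≠ -1, so there is no saddle point; optimal play is mixed.
C2 is strictly dominated by C1 (it gives General R strictly more in every row), so General C never plays it.
On the remaining 2×2 (a1, a2 vs C1, C3):
Let General R play a1 with probability p. Expected payoff against C1: (-5)p + (-1)(1−p) = −4p − 1; against C3: 4p + (-3)(1−p) = 7p − 3.
Setting these equal: −4p − 1 = 7p − 3 ⇒ −11p = -2 ⇒ p = 2/11, and the value is (-4)·(2/11) − 1 = -19/11.
For General C: with q = P(C1), equating a1's and a2's payoffs gives −9q + 4 = 2q − 3 ⇒ q = 7/11.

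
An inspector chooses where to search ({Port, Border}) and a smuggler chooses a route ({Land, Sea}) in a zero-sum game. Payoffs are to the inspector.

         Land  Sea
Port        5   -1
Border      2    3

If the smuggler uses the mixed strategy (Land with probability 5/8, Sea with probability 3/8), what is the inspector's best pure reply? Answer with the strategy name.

Expected payoff of Port: (5/8)·5 + (3/8)·(-1) = 11/4.
Expected payoff of Border: (5/8)·2 + (3/8)·3 = 19/8.
The largest is 11/4, so the inspector's best response is Port.

Port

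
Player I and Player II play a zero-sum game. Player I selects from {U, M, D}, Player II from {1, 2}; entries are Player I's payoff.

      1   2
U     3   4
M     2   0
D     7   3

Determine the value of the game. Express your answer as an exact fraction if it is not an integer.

19/5

Row minima: U → 3, M → 0, D → 3; maximin = 3.
Column maxima: 1 → 7, 2 → 4; minimax = 4.
3 ≠ 4, so there is no saddle point; optimal play is mixed.
M is strictly dominated by U, so Player I never plays it.
On the remaining 2×2 (U, D vs 1, 2):
Let Player I play U with probability p. Expected payoff against 1: 3p + 7(1−p) = −4p + 7; against 2: 4p + 3(1−p) = p + 3.
Setting these equal: −4p + 7 = p + 3 ⇒ −5p = -4 ⇒ p = 4/5, and the value is (-4)·(4/5) + 7 = 19/5.
For Player II: with q = P(1), equating U's and D's payoffs gives −q + 4 = 4q + 3 ⇒ q = 1/5.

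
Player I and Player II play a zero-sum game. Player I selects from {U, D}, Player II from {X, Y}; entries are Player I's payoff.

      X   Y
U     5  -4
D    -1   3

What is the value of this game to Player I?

Row minima: U → -4, D → -1; maximin = -1.
Column maxima: X → 5, Y → 3; minimax = 3.
-1 ≠ 3, so there is no saddle point; optimal play is mixed.
Let Player I play U with probability p. Expected payoff against X: 5p + (-1)(1−p) = 6p − 1; against Y: (-4)p + 3(1−p) = −7p + 3.
Setting these equal: 6p − 1 = −7p + 3 ⇒ 13p = 4 ⇒ p = 4/13, and the value is (6)·(4/13) − 1 = 11/13.
For Player II: with q = P(X), equating U's and D's payoffs gives 9q − 4 = −4q + 3 ⇒ q = 7/13.

11/13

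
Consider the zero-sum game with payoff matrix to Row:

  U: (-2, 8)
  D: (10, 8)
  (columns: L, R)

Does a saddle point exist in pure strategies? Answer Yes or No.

Row minima: U → -2, D → 8; maximin = 8.
Column maxima: L → 10, R → 8; minimax = 8.
maximin = minimax = 8, so a saddle point exists.

Yes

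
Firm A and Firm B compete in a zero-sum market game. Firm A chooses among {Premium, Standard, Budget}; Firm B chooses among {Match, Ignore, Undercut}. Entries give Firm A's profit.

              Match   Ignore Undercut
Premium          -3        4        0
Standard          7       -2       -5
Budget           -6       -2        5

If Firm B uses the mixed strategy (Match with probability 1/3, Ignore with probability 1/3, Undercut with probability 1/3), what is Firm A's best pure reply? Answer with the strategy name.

Premium

Expected payoff of Premium: (1/3)·(-3) + (1/3)·4 + (1/3)·0 = 1/3.
Expected payoff of Standard: (1/3)·7 + (1/3)·(-2) + (1/3)·(-5) = 0.
Expected payoff of Budget: (1/3)·(-6) + (1/3)·(-2) + (1/3)·5 = -1.
The largest is 1/3, so Firm A's best response is Premium.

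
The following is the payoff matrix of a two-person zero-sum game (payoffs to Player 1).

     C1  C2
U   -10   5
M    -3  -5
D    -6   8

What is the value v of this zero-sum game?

-27/8

Row minima: U → -10, M → -5, D → -6; maximin = -5.
Column maxima: C1 → -3, C2 → 8; minimax = -3.
-5 ≠ -3, so there is no saddle point; optimal play is mixed.
U is strictly dominated by D, so Player 1 never plays it.
On the remaining 2×2 (M, D vs C1, C2):
Let Player 1 play M with probability p. Expected payoff against C1: (-3)p + (-6)(1−p) = 3p − 6; against C2: (-5)p + 8(1−p) = −13p + 8.
Setting these equal: 3p − 6 = −13p + 8 ⇒ 16p = 14 ⇒ p = 7/8, and the value is (3)·(7/8) − 6 = -27/8.
For Player 2: with q = P(C1), equating M's and D's payoffs gives 2q − 5 = −14q + 8 ⇒ q = 13/16.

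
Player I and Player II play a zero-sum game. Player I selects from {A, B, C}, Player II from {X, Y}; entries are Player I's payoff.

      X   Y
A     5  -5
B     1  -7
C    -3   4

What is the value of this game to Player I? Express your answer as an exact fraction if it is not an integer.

Row minima: A → -5, B → -7, C → -3; maximin = -3.
Column maxima: X → 5, Y → 4; minimax = 4.
-3 ≠ 4, so there is no saddle point; optimal play is mixed.
B is strictly dominated by A, so Player I never plays it.
On the remaining 2×2 (A, C vs X, Y):
Let Player I play A with probability p. Expected payoff against X: 5p + (-3)(1−p) = 8p − 3; against Y: (-5)p + 4(1−p) = −9p + 4.
Setting these equal: 8p − 3 = −9p + 4 ⇒ 17p = 7 ⇒ p = 7/17, and the value is (8)·(7/17) − 3 = 5/17.
For Player II: with q = P(X), equating A's and C's payoffs gives 10q − 5 = −7q + 4 ⇒ q = 9/17.

5/17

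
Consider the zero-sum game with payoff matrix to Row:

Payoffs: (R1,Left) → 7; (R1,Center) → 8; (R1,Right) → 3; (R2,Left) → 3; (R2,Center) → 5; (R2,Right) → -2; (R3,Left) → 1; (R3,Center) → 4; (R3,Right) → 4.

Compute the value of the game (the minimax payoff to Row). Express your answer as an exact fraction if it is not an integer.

Row minima: R1 → 3, R2 → -2, R3 → 1; maximin = 3.
Column maxima: Left → 7, Center → 8, Right → 4; minimax = 4.
3 ≠ 4, so there is no saddle point; optimal play is mixed.
R2 is strictly dominated by R1, so Row never plays it.
Center is strictly dominated by Left (it gives Row strictly more in every row), so Column never plays it.
On the remaining 2×2 (R1, R3 vs Left, Right):
Let Row play R1 with probability p. Expected payoff against Left: 7p + 1(1−p) = 6p + 1; against Right: 3p + 4(1−p) = −p + 4.
Setting these equal: 6p + 1 = −p + 4 ⇒ 7p = 3 ⇒ p = 3/7, and the value is (6)·(3/7) + 1 = 25/7.
For Column: with q = P(Left), equating R1's and R3's payoffs gives 4q + 3 = −3q + 4 ⇒ q = 1/7.

25/7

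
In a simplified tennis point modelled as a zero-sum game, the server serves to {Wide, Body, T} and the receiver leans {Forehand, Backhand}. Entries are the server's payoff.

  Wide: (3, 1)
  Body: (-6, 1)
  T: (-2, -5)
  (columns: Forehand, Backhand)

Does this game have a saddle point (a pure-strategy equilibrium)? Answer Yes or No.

Yes

Row minima: Wide → 1, Body → -6, T → -5; maximin = 1.
Column maxima: Forehand → 3, Backhand → 1; minimax = 1.
maximin = minimax = 1, so a saddle point exists.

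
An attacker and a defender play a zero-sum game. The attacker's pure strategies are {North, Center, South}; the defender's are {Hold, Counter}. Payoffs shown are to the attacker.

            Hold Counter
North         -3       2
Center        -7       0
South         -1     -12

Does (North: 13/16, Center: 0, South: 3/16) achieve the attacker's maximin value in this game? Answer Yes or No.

Against Hold this mix gives (13/16)·(-3) + (3/16)·(-1) = -21/8.
Against Counter this mix gives (13/16)·2 + (3/16)·(-12) = -5/8.
The defender will play Hold, holding the attacker to -21/8. Shifting weight toward the row that does better against Hold would raise this floor (the equalizing mix achieves -19/8 against both Hold and Counter), so the proposed strategy is not optimal.

No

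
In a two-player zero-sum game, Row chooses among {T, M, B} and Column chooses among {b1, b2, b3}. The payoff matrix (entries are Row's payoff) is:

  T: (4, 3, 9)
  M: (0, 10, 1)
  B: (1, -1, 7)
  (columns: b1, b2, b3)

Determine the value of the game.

Row minima: T → 3, M → 0, B → -1; maximin = 3.
Column maxima: b1 → 4, b2 → 10, b3 → 9; minimax = 4.
3 ≠ 4, so there is no saddle point; optimal play is mixed.
B is strictly dominated by T, so Row never plays it.
b3 is strictly dominated by b1 (it gives Row strictly more in every row), so Column never plays it.
On the remaining 2×2 (T, M vs b1, b2):
Let Row play T with probability p. Expected payoff against b1: 4p + 0(1−p) = 4p; against b2: 3p + 10(1−p) = −7p + 10.
Setting these equal: 4p = −7p + 10 ⇒ 11p = 10 ⇒ p = 10/11, and the value is (4)·(10/11) = 40/11.
For Column: with q = P(b1), equating T's and M's payoffs gives q + 3 = −10q + 10 ⇒ q = 7/11.

40/11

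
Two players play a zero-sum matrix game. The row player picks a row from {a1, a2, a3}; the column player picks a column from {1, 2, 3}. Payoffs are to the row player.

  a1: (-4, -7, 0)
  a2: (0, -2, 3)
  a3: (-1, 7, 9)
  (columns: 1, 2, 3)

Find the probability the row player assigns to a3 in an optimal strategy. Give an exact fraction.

Row minima: a1 → -7, a2 → -2, a3 → -1; maximin = -1.
Column maxima: 1 → 0, 2 → 7, 3 → 9; minimax = 0.
-1 ≠ 0, so there is no saddle point; optimal play is mixed.
a1 is strictly dominated by a2, so the row player never plays it.
3 is strictly dominated by 1 (it gives the row player strictly more in every row), so the column player never plays it.
On the remaining 2×2 (a2, a3 vs 1, 2):
Let the row player play a2 with probability p. Expected payoff against 1: 0p + (-1)(1−p) = p − 1; against 2: (-2)p + 7(1−p) = −9p + 7.
Setting these equal: p − 1 = −9p + 7 ⇒ 10p = 8 ⇒ p = 4/5, and the value is (1)·(4/5) − 1 = -1/5.
For the column player: with q = P(1), equating a2's and a3's payoffs gives 2q − 2 = −8q + 7 ⇒ q = 9/10.

1/5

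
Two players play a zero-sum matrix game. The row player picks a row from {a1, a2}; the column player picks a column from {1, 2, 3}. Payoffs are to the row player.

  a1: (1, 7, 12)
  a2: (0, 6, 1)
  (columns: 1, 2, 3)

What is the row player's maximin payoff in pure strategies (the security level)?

Row minima: a1 → 1, a2 → 0.
The best of these is 1.

1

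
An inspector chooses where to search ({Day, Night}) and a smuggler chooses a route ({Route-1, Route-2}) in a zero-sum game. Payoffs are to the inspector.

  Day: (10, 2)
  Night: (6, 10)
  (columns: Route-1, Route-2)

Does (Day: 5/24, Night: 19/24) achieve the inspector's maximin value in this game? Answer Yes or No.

Against Route-1 this mix gives (5/24)·10 + (19/24)·6 = 41/6.
Against Route-2 this mix gives (5/24)·2 + (19/24)·10 = 25/3.
The smuggler will play Route-1, holding the inspector to 41/6. Shifting weight toward the row that does better against Route-1 would raise this floor (the equalizing mix achieves 22/3 against both Route-1 and Route-2), so the proposed strategy is not optimal.

No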